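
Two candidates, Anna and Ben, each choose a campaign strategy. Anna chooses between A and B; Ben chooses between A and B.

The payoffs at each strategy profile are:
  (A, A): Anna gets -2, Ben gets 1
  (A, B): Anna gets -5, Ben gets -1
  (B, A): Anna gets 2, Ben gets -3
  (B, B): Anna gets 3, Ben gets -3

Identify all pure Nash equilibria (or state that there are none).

(B, A) and (B, B)

(A, A): Anna prefers B (2 > -2) — not an equilibrium.
(A, B): Anna prefers B (3 > -5); Ben prefers A (1 > -1) — not an equilibrium.
(B, A): Anna gets 2 ≥ -2 from A, and Ben gets -3 ≥ -3 from B — Nash equilibrium.
(B, B): Anna gets 3 ≥ -5 from A, and Ben gets -3 ≥ -3 from A — Nash equilibrium.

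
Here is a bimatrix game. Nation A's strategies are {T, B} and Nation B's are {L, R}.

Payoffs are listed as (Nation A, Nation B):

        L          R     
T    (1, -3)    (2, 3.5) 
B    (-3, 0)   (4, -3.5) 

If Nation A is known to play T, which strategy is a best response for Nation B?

R

Against T, Nation B earns -3 from L and 3.5 from R.
So R is the best response.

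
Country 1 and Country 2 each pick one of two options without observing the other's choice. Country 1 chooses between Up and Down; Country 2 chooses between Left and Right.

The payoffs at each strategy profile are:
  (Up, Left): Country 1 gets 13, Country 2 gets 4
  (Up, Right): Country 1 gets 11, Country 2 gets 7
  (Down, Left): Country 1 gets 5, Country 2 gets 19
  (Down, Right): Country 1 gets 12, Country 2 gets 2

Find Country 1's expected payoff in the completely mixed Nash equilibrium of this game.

101/9

First find q, the probability Country 2 plays Left, from Country 1's indifference between Up and Down: 13q + 11(1−q) = 5q + 12(1−q), giving q = 1/9.
Since Country 1 is indifferent in equilibrium, Country 1's expected payoff equals the payoff from either row against (1/9, 8/9). Using Up: 13(1/9) + 11(8/9) = 101/9.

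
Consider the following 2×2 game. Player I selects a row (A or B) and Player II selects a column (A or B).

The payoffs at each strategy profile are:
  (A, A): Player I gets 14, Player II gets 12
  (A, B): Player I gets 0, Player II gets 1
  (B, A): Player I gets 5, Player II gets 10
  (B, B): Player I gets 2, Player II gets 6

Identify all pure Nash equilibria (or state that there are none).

(A, A): Player I gets 14 ≥ 5 from B, and Player II gets 12 ≥ 1 from B — Nash equilibrium.
(A, B): Player I prefers B (2 > 0); Player II prefers A (12 > 1) — not an equilibrium.
(B, A): Player I prefers A (14 > 5) — not an equilibrium.
(B, B): Player II prefers A (10 > 6) — not an equilibrium.

(A, A)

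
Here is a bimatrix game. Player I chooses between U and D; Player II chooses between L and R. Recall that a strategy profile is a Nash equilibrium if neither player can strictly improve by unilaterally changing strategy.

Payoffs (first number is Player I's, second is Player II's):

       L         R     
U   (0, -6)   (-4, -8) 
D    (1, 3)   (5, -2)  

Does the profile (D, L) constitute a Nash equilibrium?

Yes

At (D, L), Player I earns 1; switching to U would give 0, so Player I has no profitable deviation.
Player II earns 3; switching to R would give -2, so Player II has no profitable deviation.
Neither player can gain by a unilateral deviation, so this profile is a Nash equilibrium.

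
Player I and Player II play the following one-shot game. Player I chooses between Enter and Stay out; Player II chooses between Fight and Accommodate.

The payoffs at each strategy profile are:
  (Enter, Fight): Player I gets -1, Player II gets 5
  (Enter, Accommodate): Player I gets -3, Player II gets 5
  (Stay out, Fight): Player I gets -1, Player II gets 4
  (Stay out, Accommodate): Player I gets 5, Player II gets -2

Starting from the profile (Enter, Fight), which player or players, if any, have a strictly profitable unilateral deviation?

Neither

Player I at (Enter, Fight) earns -1; deviating to Stay out yields -1 — not better.
Player II earns 5; deviating to Accommodate yields 5 — not better.
Neither player can strictly improve; the profile is a Nash equilibrium.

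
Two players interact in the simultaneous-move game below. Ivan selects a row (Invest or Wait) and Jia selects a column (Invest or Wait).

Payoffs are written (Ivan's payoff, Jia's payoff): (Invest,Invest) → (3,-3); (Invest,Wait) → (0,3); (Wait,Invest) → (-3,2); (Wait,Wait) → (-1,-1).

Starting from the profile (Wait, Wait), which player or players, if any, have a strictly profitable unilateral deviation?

Ivan at (Wait, Wait) earns -1; deviating to Invest yields 0 — a strict improvement.
Jia earns -1; deviating to Invest yields 2 — a strict improvement.
Both Ivan and Jia have strictly profitable deviations.

Both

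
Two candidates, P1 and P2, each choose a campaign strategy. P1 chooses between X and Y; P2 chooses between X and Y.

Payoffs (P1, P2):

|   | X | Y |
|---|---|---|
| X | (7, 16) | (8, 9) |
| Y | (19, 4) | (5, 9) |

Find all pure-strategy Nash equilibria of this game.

none

(X, X): P1 prefers Y (19 > 7) — not an equilibrium.
(X, Y): P2 prefers X (16 > 9) — not an equilibrium.
(Y, X): P2 prefers Y (9 > 4) — not an equilibrium.
(Y, Y): P1 prefers X (8 > 5) — not an equilibrium.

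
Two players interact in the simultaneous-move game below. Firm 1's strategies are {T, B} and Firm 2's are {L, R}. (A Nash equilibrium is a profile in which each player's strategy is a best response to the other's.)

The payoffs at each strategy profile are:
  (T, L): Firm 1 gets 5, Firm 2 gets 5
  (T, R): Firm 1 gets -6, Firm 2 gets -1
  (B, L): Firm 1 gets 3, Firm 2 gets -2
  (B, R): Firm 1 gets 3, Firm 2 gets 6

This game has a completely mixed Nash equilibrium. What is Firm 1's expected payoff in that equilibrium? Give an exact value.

3

First find q, the probability Firm 2 plays L, from Firm 1's indifference between T and B: 5q − 6(1−q) = 3q + 3(1−q), giving q = 9/11.
Since Firm 1 is indifferent in equilibrium, Firm 1's expected payoff equals the payoff from either row against (9/11, 2/11). Using T: 5(9/11) − 6(2/11) = 3.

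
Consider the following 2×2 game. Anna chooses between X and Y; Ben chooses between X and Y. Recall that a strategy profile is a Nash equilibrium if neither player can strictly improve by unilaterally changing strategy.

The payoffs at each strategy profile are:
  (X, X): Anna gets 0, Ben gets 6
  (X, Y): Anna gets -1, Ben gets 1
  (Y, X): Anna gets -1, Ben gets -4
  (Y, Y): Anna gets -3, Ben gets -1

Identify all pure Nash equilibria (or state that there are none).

(X, X)

(X, X): Anna gets 0 ≥ -1 from Y, and Ben gets 6 ≥ 1 from Y — Nash equilibrium.
(X, Y): Ben prefers X (6 > 1) — not an equilibrium.
(Y, X): Anna prefers X (0 > -1); Ben prefers Y (-1 > -4) — not an equilibrium.
(Y, Y): Anna prefers X (-1 > -3) — not an equilibrium.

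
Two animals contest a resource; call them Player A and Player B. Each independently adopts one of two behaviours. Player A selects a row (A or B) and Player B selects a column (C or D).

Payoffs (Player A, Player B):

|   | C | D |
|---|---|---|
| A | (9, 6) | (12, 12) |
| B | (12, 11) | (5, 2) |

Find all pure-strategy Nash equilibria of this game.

(A, C): Player A prefers B (12 > 9); Player B prefers D (12 > 6) — not an equilibrium.
(A, D): Player A gets 12 ≥ 5 from B, and Player B gets 12 ≥ 6 from C — Nash equilibrium.
(B, C): Player A gets 12 ≥ 9 from A, and Player B gets 11 ≥ 2 from D — Nash equilibrium.
(B, D): Player A prefers A (12 > 5); Player B prefers C (11 > 2) — not an equilibrium.

(A, D) and (B, C)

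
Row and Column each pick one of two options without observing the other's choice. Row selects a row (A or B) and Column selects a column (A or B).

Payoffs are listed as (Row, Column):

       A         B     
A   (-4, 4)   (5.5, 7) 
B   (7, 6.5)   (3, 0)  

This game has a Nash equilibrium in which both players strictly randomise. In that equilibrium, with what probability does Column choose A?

5/27

Let c be the probability that Column plays A. In a completely mixed equilibrium, Row must be indifferent between A and B.
Row's expected payoff from A is −4c + 5.5(1−c); from B it is 7c + 3(1−c).
Setting these equal: −9.5c + 5.5 = 4c + 3, so c = 5/27.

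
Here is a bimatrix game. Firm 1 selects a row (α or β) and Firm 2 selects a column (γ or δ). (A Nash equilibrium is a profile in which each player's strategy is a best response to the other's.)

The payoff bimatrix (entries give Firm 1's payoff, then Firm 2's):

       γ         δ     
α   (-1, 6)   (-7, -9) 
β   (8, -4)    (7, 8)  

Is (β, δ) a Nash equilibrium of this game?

At (β, δ), Firm 1 earns 7; switching to α would give -7, so Firm 1 has no profitable deviation.
Firm 2 earns 8; switching to γ would give -4, so Firm 2 has no profitable deviation.
Neither player can gain by a unilateral deviation, so this profile is a Nash equilibrium.

Yes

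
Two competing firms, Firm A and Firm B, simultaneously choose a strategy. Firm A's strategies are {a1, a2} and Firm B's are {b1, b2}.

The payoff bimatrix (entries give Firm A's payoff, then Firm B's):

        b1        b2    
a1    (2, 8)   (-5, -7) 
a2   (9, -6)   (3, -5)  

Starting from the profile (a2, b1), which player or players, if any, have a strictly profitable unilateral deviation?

Firm A at (a2, b1) earns 9; deviating to a1 yields 2 — not better.
Firm B earns -6; deviating to b2 yields -5 — a strict improvement.
Only Firm B has a strictly profitable deviation.

Firm B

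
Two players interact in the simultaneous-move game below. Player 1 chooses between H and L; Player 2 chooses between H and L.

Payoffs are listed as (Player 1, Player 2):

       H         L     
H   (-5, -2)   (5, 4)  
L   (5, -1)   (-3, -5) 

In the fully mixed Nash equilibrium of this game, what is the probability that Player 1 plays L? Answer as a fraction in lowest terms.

3/5

Let x be the probability that Player 1 plays H. In a completely mixed equilibrium, Player 2 must be indifferent between H and L.
Player 2's expected payoff from H is −2x − (1−x); from L it is 4x − 5(1−x).
Setting these equal: −x − 1 = 9x − 5, so x = 2/5.
Therefore Player 1 plays L with probability 1 − 2/5 = 3/5.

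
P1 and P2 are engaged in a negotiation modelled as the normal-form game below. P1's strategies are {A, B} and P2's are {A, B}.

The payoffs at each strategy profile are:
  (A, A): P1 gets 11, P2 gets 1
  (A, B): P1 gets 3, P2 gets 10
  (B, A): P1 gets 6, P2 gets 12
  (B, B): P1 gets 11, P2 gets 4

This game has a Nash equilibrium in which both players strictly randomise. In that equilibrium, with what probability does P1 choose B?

Let x be the probability that P1 plays A. In a completely mixed equilibrium, P2 must be indifferent between A and B.
P2's expected payoff from A is x + 12(1−x); from B it is 10x + 4(1−x).
Setting these equal: −11x + 12 = 6x + 4, so x = 8/17.
Therefore P1 plays B with probability 1 − 8/17 = 9/17.

9/17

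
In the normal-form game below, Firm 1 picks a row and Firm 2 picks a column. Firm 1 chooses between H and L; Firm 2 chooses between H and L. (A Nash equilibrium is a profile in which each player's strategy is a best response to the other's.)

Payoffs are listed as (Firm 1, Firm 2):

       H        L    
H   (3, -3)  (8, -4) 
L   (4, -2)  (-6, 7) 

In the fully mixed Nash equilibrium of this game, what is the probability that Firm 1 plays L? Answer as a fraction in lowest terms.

Let p be the probability that Firm 1 plays H. In a completely mixed equilibrium, Firm 2 must be indifferent between H and L.
Firm 2's expected payoff from H is −3p − 2(1−p); from L it is −4p + 7(1−p).
Setting these equal: −p − 2 = −11p + 7, so p = 9/10.
Therefore Firm 1 plays L with probability 1 − 9/10 = 1/10.

1/10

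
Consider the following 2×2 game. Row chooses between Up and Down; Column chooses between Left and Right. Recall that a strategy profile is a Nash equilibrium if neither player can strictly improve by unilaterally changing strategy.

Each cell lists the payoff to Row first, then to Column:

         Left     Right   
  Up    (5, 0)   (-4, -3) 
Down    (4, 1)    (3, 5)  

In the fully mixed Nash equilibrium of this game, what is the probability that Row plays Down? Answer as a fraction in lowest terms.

3/7

Let r be the probability that Row plays Up. In a completely mixed equilibrium, Column must be indifferent between Left and Right.
Column's expected payoff from Left is (1−r); from Right it is −3r + 5(1−r).
Setting these equal: −r + 1 = −8r + 5, so r = 4/7.
Therefore Row plays Down with probability 1 − 4/7 = 3/7.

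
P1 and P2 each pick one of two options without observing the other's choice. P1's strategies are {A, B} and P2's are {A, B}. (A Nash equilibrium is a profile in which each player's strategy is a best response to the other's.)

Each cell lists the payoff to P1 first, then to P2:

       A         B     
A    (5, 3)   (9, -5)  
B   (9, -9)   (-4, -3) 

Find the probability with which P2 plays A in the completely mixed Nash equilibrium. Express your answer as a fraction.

Let y be the probability that P2 plays A. In a completely mixed equilibrium, P1 must be indifferent between A and B.
P1's expected payoff from A is 5y + 9(1−y); from B it is 9y − 4(1−y).
Setting these equal: −4y + 9 = 13y − 4, so y = 13/17.

13/17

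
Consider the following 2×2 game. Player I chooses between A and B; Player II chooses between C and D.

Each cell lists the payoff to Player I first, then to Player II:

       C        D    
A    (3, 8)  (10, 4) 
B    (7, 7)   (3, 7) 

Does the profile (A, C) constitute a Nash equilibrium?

At (A, C), Player I earns 3; switching to B would give 7, so Player I would deviate.
Player II earns 8; switching to D would give 4, so Player II has no profitable deviation.
Since at least one player can profitably deviate, this is not a Nash equilibrium.

No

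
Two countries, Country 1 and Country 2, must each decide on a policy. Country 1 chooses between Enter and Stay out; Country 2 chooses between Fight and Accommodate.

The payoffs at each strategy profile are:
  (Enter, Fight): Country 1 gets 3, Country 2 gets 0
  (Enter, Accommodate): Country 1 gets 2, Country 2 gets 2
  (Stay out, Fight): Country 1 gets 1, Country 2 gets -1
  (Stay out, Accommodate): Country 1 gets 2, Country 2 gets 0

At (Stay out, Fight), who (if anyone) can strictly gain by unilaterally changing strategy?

Country 1 at (Stay out, Fight) earns 1; deviating to Enter yields 3 — a strict improvement.
Country 2 earns -1; deviating to Accommodate yields 0 — a strict improvement.
Both Country 1 and Country 2 have strictly profitable deviations.

Both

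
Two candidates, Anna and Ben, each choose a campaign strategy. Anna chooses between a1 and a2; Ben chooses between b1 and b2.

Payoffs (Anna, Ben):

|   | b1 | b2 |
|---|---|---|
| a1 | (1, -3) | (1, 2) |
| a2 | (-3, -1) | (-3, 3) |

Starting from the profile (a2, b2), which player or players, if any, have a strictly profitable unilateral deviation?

Anna

Anna at (a2, b2) earns -3; deviating to a1 yields 1 — a strict improvement.
Ben earns 3; deviating to b1 yields -1 — not better.
Only Anna has a strictly profitable deviation.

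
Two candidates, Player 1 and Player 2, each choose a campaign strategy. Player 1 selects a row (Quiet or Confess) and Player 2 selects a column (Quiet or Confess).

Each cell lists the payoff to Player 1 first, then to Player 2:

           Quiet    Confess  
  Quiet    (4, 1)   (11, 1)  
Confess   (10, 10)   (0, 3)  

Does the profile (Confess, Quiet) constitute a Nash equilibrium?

Yes

At (Confess, Quiet), Player 1 earns 10; switching to Quiet would give 4, so Player 1 has no profitable deviation.
Player 2 earns 10; switching to Confess would give 3, so Player 2 has no profitable deviation.
Neither player can gain by a unilateral deviation, so this profile is a Nash equilibrium.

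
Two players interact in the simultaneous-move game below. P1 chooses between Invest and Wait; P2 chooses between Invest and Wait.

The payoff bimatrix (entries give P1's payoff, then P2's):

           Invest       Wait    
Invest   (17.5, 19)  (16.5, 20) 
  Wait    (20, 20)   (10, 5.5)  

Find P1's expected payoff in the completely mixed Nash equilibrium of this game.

155/9

First find q, the probability P2 plays Invest, from P1's indifference between Invest and Wait: 17.5q + 16.5(1−q) = 20q + 10(1−q), giving q = 13/18.
Since P1 is indifferent in equilibrium, P1's expected payoff equals the payoff from either row against (13/18, 5/18). Using Invest: 17.5(13/18) + 16.5(5/18) = 155/9.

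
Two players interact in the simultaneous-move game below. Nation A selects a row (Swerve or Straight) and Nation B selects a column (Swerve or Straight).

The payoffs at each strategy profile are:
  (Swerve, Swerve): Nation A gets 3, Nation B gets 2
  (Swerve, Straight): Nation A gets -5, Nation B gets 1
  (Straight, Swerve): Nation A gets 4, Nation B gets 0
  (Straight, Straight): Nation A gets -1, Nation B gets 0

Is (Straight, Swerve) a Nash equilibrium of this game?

At (Straight, Swerve), Nation A earns 4; switching to Swerve would give 3, so Nation A has no profitable deviation.
Nation B earns 0; switching to Straight would give 0, so Nation B has no profitable deviation.
Neither player can gain by a unilateral deviation, so this profile is a Nash equilibrium.

Yes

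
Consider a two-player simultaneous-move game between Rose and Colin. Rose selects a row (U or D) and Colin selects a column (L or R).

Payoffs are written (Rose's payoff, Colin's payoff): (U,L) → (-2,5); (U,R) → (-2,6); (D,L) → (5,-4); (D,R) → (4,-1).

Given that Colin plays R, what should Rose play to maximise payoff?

Against R, Rose earns -2 from U and 4 from D.
So D is the best response.

D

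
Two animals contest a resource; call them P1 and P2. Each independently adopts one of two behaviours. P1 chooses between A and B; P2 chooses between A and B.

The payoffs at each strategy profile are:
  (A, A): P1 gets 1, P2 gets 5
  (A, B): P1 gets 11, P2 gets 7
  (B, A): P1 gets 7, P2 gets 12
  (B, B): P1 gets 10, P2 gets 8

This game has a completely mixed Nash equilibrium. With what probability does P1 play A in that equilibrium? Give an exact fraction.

2/3

Let x be the probability that P1 plays A. In a completely mixed equilibrium, P2 must be indifferent between A and B.
P2's expected payoff from A is 5x + 12(1−x); from B it is 7x + 8(1−x).
Setting these equal: −7x + 12 = −x + 8, so x = 2/3.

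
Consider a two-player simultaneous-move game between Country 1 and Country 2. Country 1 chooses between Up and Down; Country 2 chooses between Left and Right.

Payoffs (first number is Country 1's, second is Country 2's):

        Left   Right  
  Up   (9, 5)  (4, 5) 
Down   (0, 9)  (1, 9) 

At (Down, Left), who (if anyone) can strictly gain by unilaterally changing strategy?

Country 1

Country 1 at (Down, Left) earns 0; deviating to Up yields 9 — a strict improvement.
Country 2 earns 9; deviating to Right yields 9 — not better.
Only Country 1 has a strictly profitable deviation.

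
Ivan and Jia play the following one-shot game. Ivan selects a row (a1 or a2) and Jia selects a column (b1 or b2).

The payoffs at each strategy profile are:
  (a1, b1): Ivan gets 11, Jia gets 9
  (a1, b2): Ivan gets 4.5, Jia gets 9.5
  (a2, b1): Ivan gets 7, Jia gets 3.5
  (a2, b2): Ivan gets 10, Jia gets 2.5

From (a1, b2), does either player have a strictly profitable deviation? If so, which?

Ivan

Ivan at (a1, b2) earns 4.5; deviating to a2 yields 10 — a strict improvement.
Jia earns 9.5; deviating to b1 yields 9 — not better.
Only Ivan has a strictly profitable deviation.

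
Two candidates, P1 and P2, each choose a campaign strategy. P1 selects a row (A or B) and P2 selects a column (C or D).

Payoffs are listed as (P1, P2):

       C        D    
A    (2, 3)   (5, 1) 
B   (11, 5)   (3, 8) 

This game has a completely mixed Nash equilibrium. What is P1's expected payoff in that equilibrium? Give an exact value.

First find y, the probability P2 plays C, from P1's indifference between A and B: 2y + 5(1−y) = 11y + 3(1−y), giving y = 2/11.
Since P1 is indifferent in equilibrium, P1's expected payoff equals the payoff from either row against (2/11, 9/11). Using A: 2(2/11) + 5(9/11) = 49/11.

49/11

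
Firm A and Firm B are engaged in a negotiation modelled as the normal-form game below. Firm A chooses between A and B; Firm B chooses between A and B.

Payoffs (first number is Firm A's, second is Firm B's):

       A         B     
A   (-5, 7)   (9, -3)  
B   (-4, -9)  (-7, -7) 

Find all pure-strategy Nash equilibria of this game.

(A, A): Firm A prefers B (-4 > -5) — not an equilibrium.
(A, B): Firm B prefers A (7 > -3) — not an equilibrium.
(B, A): Firm B prefers B (-7 > -9) — not an equilibrium.
(B, B): Firm A prefers A (9 > -7) — not an equilibrium.

none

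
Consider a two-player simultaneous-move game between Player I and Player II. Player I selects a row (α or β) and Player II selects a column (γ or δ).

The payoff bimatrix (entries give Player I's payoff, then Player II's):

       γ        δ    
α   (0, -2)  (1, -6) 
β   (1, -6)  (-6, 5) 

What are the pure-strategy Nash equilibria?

none

(α, γ): Player I prefers β (1 > 0) — not an equilibrium.
(α, δ): Player II prefers γ (-2 > -6) — not an equilibrium.
(β, γ): Player II prefers δ (5 > -6) — not an equilibrium.
(β, δ): Player I prefers α (1 > -6) — not an equilibrium.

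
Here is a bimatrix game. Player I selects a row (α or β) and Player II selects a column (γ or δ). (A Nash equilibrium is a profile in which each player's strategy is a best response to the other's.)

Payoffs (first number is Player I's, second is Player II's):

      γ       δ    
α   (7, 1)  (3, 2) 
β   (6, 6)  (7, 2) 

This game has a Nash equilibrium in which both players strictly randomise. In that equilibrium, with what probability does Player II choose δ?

Let q be the probability that Player II plays γ. In a completely mixed equilibrium, Player I must be indifferent between α and β.
Player I's expected payoff from α is 7q + 3(1−q); from β it is 6q + 7(1−q).
Setting these equal: 4q + 3 = −q + 7, so q = 4/5.
Therefore Player II plays δ with probability 1 − 4/5 = 1/5.

1/5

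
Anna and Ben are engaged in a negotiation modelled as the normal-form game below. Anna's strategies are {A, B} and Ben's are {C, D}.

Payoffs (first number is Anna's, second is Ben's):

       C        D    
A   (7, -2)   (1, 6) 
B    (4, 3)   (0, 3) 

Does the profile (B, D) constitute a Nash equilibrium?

No

At (B, D), Anna earns 0; switching to A would give 1, so Anna would deviate.
Ben earns 3; switching to C would give 3, so Ben has no profitable deviation.
Since at least one player can profitably deviate, this is not a Nash equilibrium.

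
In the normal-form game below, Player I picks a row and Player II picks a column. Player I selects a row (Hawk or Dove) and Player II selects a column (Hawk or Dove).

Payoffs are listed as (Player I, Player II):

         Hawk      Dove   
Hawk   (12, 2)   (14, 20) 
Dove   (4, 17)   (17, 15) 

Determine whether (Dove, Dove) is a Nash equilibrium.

No

At (Dove, Dove), Player I earns 17; switching to Hawk would give 14, so Player I has no profitable deviation.
Player II earns 15; switching to Hawk would give 17, so Player II would deviate.
Since at least one player can profitably deviate, this is not a Nash equilibrium.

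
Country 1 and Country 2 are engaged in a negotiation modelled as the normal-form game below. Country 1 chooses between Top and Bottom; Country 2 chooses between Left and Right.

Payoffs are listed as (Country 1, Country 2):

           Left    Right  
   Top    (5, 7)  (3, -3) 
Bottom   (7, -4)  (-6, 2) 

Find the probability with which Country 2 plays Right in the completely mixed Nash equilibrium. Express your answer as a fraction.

Let y be the probability that Country 2 plays Left. In a completely mixed equilibrium, Country 1 must be indifferent between Top and Bottom.
Country 1's expected payoff from Top is 5y + 3(1−y); from Bottom it is 7y − 6(1−y).
Setting these equal: 2y + 3 = 13y − 6, so y = 9/11.
Therefore Country 2 plays Right with probability 1 − 9/11 = 2/11.

2/11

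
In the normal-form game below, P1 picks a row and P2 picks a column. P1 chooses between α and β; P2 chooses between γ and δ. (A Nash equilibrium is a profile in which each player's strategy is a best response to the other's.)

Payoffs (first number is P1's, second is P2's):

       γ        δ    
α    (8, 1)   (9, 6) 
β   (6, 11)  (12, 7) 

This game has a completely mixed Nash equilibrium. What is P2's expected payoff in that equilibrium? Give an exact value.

First find p, the probability P1 plays α, from P2's indifference between γ and δ: p + 11(1−p) = 6p + 7(1−p), giving p = 4/9.
Since P2 is indifferent in equilibrium, P2's expected payoff equals the payoff from either column against (4/9, 5/9). Using γ: (4/9) + 11(5/9) = 59/9.

59/9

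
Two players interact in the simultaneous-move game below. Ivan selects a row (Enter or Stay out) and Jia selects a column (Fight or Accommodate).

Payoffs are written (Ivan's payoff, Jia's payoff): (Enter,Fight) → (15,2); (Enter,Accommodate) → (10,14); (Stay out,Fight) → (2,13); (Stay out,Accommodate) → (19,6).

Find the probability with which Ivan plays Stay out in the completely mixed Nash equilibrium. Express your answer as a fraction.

Let p be the probability that Ivan plays Enter. In a completely mixed equilibrium, Jia must be indifferent between Fight and Accommodate.
Jia's expected payoff from Fight is 2p + 13(1−p); from Accommodate it is 14p + 6(1−p).
Setting these equal: −11p + 13 = 8p + 6, so p = 7/19.
Therefore Ivan plays Stay out with probability 1 − 7/19 = 12/19.

12/19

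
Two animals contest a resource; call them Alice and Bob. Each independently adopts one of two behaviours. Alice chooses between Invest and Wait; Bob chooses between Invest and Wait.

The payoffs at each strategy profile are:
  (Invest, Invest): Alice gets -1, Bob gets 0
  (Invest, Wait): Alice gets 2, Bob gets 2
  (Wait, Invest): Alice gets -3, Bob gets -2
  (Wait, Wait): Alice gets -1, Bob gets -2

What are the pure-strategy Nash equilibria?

(Invest, Wait)

(Invest, Invest): Bob prefers Wait (2 > 0) — not an equilibrium.
(Invest, Wait): Alice gets 2 ≥ -1 from Wait, and Bob gets 2 ≥ 0 from Invest — Nash equilibrium.
(Wait, Invest): Alice prefers Invest (-1 > -3) — not an equilibrium.
(Wait, Wait): Alice prefers Invest (2 > -1) — not an equilibrium.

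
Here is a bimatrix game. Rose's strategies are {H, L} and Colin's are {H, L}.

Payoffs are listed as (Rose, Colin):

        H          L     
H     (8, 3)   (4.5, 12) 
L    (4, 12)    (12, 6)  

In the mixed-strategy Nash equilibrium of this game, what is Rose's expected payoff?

First find q, the probability Colin plays H, from Rose's indifference between H and L: 8q + 4.5(1−q) = 4q + 12(1−q), giving q = 15/23.
Since Rose is indifferent in equilibrium, Rose's expected payoff equals the payoff from either row against (15/23, 8/23). Using H: 8(15/23) + 4.5(8/23) = 156/23.

156/23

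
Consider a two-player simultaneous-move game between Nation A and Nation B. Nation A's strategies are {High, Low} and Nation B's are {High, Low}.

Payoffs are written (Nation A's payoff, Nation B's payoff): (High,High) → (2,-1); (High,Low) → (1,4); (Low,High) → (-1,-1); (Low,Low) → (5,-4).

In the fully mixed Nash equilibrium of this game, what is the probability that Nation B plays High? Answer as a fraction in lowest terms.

4/7

Let q be the probability that Nation B plays High. In a completely mixed equilibrium, Nation A must be indifferent between High and Low.
Nation A's expected payoff from High is 2q + (1−q); from Low it is −q + 5(1−q).
Setting these equal: q + 1 = −6q + 5, so q = 4/7.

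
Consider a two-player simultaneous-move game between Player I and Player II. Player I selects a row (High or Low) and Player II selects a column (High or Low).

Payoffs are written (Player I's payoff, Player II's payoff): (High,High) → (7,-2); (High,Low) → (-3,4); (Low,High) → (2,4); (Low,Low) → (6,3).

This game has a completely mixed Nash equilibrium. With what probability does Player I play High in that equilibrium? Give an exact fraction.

1/7

Let r be the probability that Player I plays High. In a completely mixed equilibrium, Player II must be indifferent between High and Low.
Player II's expected payoff from High is −2r + 4(1−r); from Low it is 4r + 3(1−r).
Setting these equal: −6r + 4 = r + 3, so r = 1/7.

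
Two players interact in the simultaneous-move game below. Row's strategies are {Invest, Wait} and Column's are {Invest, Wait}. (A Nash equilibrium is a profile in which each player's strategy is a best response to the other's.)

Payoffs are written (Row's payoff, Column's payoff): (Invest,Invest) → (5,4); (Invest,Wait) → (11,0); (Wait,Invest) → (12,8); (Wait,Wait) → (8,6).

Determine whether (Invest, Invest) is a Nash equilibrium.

At (Invest, Invest), Row earns 5; switching to Wait would give 12, so Row would deviate.
Column earns 4; switching to Wait would give 0, so Column has no profitable deviation.
Since at least one player can profitably deviate, this is not a Nash equilibrium.

No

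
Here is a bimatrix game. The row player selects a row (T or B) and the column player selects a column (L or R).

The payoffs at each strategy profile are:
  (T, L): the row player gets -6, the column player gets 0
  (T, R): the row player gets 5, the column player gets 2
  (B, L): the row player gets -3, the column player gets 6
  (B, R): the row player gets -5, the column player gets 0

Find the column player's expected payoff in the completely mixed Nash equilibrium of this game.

3/2

First find p, the probability the row player plays T, from the column player's indifference between L and R: 6(1−p) = 2p, giving p = 3/4.
Since the column player is indifferent in equilibrium, the column player's expected payoff equals the payoff from either column against (3/4, 1/4). Using L: 6(1/4) = 3/2.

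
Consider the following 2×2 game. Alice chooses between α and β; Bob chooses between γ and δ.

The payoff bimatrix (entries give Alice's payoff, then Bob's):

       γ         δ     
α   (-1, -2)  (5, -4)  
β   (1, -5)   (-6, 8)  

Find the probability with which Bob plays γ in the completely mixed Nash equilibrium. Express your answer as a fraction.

Let c be the probability that Bob plays γ. In a completely mixed equilibrium, Alice must be indifferent between α and β.
Alice's expected payoff from α is −c + 5(1−c); from β it is c − 6(1−c).
Setting these equal: −6c + 5 = 7c − 6, so c = 11/13.

11/13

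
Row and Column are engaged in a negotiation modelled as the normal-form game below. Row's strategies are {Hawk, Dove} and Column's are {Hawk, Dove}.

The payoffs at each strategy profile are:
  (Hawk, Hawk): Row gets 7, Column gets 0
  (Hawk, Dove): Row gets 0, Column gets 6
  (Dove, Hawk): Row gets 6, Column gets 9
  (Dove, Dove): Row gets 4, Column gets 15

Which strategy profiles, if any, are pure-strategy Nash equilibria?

(Hawk, Hawk): Column prefers Dove (6 > 0) — not an equilibrium.
(Hawk, Dove): Row prefers Dove (4 > 0) — not an equilibrium.
(Dove, Hawk): Row prefers Hawk (7 > 6); Column prefers Dove (15 > 9) — not an equilibrium.
(Dove, Dove): Row gets 4 ≥ 0 from Hawk, and Column gets 15 ≥ 9 from Hawk — Nash equilibrium.

(Dove, Dove)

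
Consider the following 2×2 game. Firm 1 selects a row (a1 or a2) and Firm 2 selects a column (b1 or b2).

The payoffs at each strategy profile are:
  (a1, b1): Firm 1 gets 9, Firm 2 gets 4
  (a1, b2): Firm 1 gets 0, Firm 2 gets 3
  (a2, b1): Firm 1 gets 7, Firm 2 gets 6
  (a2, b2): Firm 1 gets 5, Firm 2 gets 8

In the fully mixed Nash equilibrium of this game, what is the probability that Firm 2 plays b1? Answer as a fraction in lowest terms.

Let y be the probability that Firm 2 plays b1. In a completely mixed equilibrium, Firm 1 must be indifferent between a1 and a2.
Firm 1's expected payoff from a1 is 9y; from a2 it is 7y + 5(1−y).
Setting these equal: 9y = 2y + 5, so y = 5/7.

5/7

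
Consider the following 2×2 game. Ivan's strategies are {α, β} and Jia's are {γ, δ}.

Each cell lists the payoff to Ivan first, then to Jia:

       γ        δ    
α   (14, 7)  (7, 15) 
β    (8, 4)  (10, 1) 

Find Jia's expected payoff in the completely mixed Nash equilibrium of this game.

53/11

First find p, the probability Ivan plays α, from Jia's indifference between γ and δ: 7p + 4(1−p) = 15p + (1−p), giving p = 3/11.
Since Jia is indifferent in equilibrium, Jia's expected payoff equals the payoff from either column against (3/11, 8/11). Using γ: 7(3/11) + 4(8/11) = 53/11.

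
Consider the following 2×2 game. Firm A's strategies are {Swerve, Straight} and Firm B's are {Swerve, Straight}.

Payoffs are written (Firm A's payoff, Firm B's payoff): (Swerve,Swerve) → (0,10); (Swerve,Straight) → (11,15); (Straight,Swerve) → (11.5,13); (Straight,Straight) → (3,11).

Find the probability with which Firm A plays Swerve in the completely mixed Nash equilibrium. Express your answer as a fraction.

Let r be the probability that Firm A plays Swerve. In a completely mixed equilibrium, Firm B must be indifferent between Swerve and Straight.
Firm B's expected payoff from Swerve is 10r + 13(1−r); from Straight it is 15r + 11(1−r).
Setting these equal: −3r + 13 = 4r + 11, so r = 2/7.

2/7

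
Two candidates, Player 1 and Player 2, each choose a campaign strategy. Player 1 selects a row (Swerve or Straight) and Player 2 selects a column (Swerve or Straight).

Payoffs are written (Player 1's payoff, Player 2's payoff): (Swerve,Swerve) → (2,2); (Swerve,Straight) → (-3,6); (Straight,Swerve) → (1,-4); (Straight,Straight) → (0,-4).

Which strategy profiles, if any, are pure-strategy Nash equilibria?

(Swerve, Swerve): Player 2 prefers Straight (6 > 2) — not an equilibrium.
(Swerve, Straight): Player 1 prefers Straight (0 > -3) — not an equilibrium.
(Straight, Swerve): Player 1 prefers Swerve (2 > 1) — not an equilibrium.
(Straight, Straight): Player 1 gets 0 ≥ -3 from Swerve, and Player 2 gets -4 ≥ -4 from Swerve — Nash equilibrium.

(Straight, Straight)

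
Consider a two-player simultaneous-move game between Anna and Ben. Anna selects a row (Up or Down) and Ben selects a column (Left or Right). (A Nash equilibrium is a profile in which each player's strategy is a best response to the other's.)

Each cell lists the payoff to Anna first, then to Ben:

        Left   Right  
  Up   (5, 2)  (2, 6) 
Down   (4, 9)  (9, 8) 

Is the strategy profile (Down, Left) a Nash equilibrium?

No

At (Down, Left), Anna earns 4; switching to Up would give 5, so Anna would deviate.
Ben earns 9; switching to Right would give 8, so Ben has no profitable deviation.
Since at least one player can profitably deviate, this is not a Nash equilibrium.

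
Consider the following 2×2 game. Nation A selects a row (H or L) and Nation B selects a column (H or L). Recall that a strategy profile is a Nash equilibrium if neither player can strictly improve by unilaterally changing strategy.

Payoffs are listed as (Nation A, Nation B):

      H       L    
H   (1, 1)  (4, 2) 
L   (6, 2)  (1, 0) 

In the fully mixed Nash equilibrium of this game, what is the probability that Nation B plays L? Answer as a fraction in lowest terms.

Let y be the probability that Nation B plays H. In a completely mixed equilibrium, Nation A must be indifferent between H and L.
Nation A's expected payoff from H is y + 4(1−y); from L it is 6y + (1−y).
Setting these equal: −3y + 4 = 5y + 1, so y = 3/8.
Therefore Nation B plays L with probability 1 − 3/8 = 5/8.

5/8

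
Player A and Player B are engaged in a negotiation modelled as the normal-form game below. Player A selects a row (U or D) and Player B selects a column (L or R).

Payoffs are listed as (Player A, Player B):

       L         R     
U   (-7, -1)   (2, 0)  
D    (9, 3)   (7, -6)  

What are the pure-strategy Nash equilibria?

(U, L): Player A prefers D (9 > -7); Player B prefers R (0 > -1) — not an equilibrium.
(U, R): Player A prefers D (7 > 2) — not an equilibrium.
(D, L): Player A gets 9 ≥ -7 from U, and Player B gets 3 ≥ -6 from R — Nash equilibrium.
(D, R): Player B prefers L (3 > -6) — not an equilibrium.

(D, L)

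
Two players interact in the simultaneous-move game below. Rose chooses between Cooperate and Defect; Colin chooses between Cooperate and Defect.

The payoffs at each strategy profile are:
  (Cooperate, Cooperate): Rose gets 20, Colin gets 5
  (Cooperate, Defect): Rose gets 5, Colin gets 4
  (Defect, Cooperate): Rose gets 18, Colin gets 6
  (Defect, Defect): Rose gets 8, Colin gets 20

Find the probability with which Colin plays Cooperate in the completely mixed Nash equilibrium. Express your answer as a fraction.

Let q be the probability that Colin plays Cooperate. In a completely mixed equilibrium, Rose must be indifferent between Cooperate and Defect.
Rose's expected payoff from Cooperate is 20q + 5(1−q); from Defect it is 18q + 8(1−q).
Setting these equal: 15q + 5 = 10q + 8, so q = 3/5.

3/5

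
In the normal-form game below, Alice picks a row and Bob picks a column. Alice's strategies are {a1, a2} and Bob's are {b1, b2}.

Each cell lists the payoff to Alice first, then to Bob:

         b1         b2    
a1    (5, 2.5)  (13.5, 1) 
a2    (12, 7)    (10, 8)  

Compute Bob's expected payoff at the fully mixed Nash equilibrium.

First find x, the probability Alice plays a1, from Bob's indifference between b1 and b2: 2.5x + 7(1−x) = x + 8(1−x), giving x = 2/5.
Since Bob is indifferent in equilibrium, Bob's expected payoff equals the payoff from either column against (2/5, 3/5). Using b1: 2.5(2/5) + 7(3/5) = 26/5.

26/5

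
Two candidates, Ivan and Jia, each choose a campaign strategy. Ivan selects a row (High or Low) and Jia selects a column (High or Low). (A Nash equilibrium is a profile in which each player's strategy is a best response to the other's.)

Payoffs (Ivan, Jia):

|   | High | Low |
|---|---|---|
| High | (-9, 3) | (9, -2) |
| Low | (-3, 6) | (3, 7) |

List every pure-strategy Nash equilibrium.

(High, High): Ivan prefers Low (-3 > -9) — not an equilibrium.
(High, Low): Jia prefers High (3 > -2) — not an equilibrium.
(Low, High): Jia prefers Low (7 > 6) — not an equilibrium.
(Low, Low): Ivan prefers High (9 > 3) — not an equilibrium.

none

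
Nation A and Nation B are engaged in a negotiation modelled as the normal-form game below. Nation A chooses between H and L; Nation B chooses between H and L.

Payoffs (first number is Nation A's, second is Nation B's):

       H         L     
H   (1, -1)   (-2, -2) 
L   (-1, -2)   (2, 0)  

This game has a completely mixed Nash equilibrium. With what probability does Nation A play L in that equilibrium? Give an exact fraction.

1/3

Let x be the probability that Nation A plays H. In a completely mixed equilibrium, Nation B must be indifferent between H and L.
Nation B's expected payoff from H is −x − 2(1−x); from L it is −2x.
Setting these equal: x − 2 = −2x, so x = 2/3.
Therefore Nation A plays L with probability 1 − 2/3 = 1/3.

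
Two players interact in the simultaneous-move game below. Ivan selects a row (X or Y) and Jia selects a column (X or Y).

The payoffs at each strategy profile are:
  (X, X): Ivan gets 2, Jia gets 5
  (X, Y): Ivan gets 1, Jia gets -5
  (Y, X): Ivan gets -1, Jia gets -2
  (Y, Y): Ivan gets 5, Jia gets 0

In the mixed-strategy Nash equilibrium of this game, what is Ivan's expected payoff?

First find q, the probability Jia plays X, from Ivan's indifference between X and Y: 2q + (1−q) = −q + 5(1−q), giving q = 4/7.
Since Ivan is indifferent in equilibrium, Ivan's expected payoff equals the payoff from either row against (4/7, 3/7). Using X: 2(4/7) + (3/7) = 11/7.

11/7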